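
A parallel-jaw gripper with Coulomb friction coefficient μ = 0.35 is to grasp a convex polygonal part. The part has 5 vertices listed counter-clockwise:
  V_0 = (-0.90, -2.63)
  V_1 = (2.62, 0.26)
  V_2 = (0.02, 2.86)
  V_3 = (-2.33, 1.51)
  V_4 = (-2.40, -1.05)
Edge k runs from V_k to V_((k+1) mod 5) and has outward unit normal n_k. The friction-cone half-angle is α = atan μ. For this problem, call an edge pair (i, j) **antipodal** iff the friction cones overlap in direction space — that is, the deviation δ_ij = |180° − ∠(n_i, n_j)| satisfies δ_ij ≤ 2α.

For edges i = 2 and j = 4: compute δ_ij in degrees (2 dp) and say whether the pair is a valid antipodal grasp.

δ = 76.36°, invalid

α = atan 0.35 = 19.29°;  2α = 38.58°
edge 2: e_2 = (-2.35, -1.35);  n_2 = (-0.4981, +0.8671)
edge 4: e_4 = (+1.50, -1.58);  n_4 = (-0.7252, -0.6885)
∠(n_2, n_4) = 103.64°
δ = |180° − 103.64°| = 76.36°
76.36° > 2α = 38.58°  →  invalid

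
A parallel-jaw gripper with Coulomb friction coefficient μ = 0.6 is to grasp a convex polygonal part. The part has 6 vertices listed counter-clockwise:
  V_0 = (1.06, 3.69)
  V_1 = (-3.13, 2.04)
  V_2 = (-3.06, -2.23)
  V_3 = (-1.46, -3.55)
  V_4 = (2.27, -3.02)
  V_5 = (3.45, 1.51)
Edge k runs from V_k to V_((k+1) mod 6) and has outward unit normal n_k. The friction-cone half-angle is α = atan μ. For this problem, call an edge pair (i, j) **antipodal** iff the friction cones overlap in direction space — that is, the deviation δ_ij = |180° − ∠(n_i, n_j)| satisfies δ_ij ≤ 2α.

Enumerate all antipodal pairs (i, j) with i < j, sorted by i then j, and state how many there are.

count = 7; pairs: (0,2), (0,3), (0,4), (1,4), (1,5), (2,5), (3,5)

α = atan 0.6 = 30.96°;  2α = 61.93°
n_0 = (-0.3664, +0.9305)
n_1 = (-0.9999, -0.0164)
n_2 = (-0.6364, -0.7714)
n_3 = (+0.1407, -0.9901)
n_4 = (+0.9677, -0.2521)
n_5 = (+0.6739, +0.7388)
  (0,1): δ = 110.56°  ·
  (0,2): δ = 61.02°  ✓
  (0,3): δ = 13.41°  ✓
  (0,4): δ = 53.91°  ✓
  (0,5): δ = 116.14°  ·
  (1,2): δ = 130.46°  ·
  (1,3): δ = 82.85°  ·
  (1,4): δ = 15.54°  ✓
  (1,5): δ = 46.69°  ✓
  (2,3): δ = 132.39°  ·
  (2,4): δ = 65.08°  ·
  (2,5): δ = 2.85°  ✓
  (3,4): δ = 112.69°  ·
  (3,5): δ = 50.46°  ✓
  (4,5): δ = 117.77°  ·
antipodal pairs: 7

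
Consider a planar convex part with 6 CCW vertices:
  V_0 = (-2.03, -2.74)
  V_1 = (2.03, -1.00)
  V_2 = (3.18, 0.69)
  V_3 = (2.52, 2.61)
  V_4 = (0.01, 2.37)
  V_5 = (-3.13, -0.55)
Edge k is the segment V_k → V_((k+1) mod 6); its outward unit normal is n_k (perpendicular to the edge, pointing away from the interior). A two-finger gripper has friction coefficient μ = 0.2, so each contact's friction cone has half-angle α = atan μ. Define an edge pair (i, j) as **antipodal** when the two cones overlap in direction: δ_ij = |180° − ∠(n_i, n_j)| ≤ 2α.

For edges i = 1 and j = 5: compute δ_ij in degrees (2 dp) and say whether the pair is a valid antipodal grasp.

δ = 60.90°, invalid

α = atan 0.2 = 11.31°;  2α = 22.62°
edge 1: e_1 = (+1.15, +1.69);  n_1 = (+0.8267, -0.5626)
edge 5: e_5 = (+1.10, -2.19);  n_5 = (-0.8936, -0.4488)
∠(n_1, n_5) = 119.10°
δ = |180° − 119.10°| = 60.90°
60.90° > 2α = 22.62°  →  invalid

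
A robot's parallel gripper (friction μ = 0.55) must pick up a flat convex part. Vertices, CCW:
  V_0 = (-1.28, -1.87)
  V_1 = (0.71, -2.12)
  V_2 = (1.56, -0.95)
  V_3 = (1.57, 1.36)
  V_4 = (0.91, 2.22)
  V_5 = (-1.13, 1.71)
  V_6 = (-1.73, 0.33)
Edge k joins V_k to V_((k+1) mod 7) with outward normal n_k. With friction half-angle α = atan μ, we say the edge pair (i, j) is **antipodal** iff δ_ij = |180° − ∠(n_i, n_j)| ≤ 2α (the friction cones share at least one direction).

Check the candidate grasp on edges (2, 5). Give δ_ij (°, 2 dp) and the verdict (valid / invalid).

α = atan 0.55 = 28.81°;  2α = 57.62°
edge 2: e_2 = (+0.01, +2.31);  n_2 = (+1.0000, -0.0043)
edge 5: e_5 = (-0.60, -1.38);  n_5 = (-0.9171, +0.3987)
∠(n_2, n_5) = 156.75°
δ = |180° − 156.75°| = 23.25°
23.25° ≤ 2α = 57.62°  →  valid

δ = 23.25°, valid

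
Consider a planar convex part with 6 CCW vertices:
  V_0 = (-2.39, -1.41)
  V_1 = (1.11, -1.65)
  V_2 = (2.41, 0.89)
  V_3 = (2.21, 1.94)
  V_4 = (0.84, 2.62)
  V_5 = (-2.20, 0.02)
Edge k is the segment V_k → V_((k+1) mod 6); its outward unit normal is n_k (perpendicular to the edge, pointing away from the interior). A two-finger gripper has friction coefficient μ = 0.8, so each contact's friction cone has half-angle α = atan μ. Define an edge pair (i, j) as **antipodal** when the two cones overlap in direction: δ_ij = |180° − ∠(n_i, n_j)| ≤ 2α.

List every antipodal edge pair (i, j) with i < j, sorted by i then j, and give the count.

α = atan 0.8 = 38.66°;  2α = 77.32°
n_0 = (-0.0684, -0.9977)
n_1 = (+0.8902, -0.4556)
n_2 = (+0.9823, +0.1871)
n_3 = (+0.4446, +0.8957)
n_4 = (-0.6500, +0.7600)
n_5 = (-0.9913, +0.1317)
  (0,1): δ = 113.18°  ·
  (0,2): δ = 75.29°  ✓
  (0,3): δ = 22.47°  ✓
  (0,4): δ = 44.46°  ✓
  (0,5): δ = 86.35°  ·
  (1,2): δ = 142.11°  ·
  (1,3): δ = 89.29°  ·
  (1,4): δ = 22.36°  ✓
  (1,5): δ = 19.54°  ✓
  (2,3): δ = 127.18°  ·
  (2,4): δ = 60.25°  ✓
  (2,5): δ = 18.35°  ✓
  (3,4): δ = 113.06°  ·
  (3,5): δ = 71.17°  ✓
  (4,5): δ = 138.11°  ·
antipodal pairs: 8

count = 8; pairs: (0,2), (0,3), (0,4), (1,4), (1,5), (2,4), (2,5), (3,5)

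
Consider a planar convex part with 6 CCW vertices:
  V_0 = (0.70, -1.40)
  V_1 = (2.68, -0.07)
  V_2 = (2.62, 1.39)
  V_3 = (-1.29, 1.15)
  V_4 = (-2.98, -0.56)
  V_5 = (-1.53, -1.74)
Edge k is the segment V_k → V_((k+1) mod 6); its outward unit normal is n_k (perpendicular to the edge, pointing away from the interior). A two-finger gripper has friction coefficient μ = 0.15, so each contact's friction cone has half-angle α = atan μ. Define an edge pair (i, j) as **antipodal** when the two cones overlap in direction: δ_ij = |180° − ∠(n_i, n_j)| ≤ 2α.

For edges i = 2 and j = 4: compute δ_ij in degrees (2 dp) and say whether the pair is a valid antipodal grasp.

δ = 42.65°, invalid

α = atan 0.15 = 8.53°;  2α = 17.06°
edge 2: e_2 = (-3.91, -0.24);  n_2 = (-0.0613, +0.9981)
edge 4: e_4 = (+1.45, -1.18);  n_4 = (-0.6312, -0.7756)
∠(n_2, n_4) = 137.35°
δ = |180° − 137.35°| = 42.65°
42.65° > 2α = 17.06°  →  invalid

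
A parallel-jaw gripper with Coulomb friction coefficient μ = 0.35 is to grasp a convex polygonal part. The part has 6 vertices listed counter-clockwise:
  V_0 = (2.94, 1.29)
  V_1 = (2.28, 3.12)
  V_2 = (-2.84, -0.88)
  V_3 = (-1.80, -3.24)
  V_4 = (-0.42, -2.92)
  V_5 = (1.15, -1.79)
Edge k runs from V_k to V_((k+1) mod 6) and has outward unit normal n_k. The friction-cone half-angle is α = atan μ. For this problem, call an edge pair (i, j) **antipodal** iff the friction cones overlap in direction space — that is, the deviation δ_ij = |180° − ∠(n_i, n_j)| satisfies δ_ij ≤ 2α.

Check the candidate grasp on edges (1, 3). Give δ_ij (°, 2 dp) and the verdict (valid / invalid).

δ = 24.94°, valid

α = atan 0.35 = 19.29°;  2α = 38.58°
edge 1: e_1 = (-5.12, -4.00);  n_1 = (-0.6156, +0.7880)
edge 3: e_3 = (+1.38, +0.32);  n_3 = (+0.2259, -0.9742)
∠(n_1, n_3) = 155.06°
δ = |180° − 155.06°| = 24.94°
24.94° ≤ 2α = 38.58°  →  valid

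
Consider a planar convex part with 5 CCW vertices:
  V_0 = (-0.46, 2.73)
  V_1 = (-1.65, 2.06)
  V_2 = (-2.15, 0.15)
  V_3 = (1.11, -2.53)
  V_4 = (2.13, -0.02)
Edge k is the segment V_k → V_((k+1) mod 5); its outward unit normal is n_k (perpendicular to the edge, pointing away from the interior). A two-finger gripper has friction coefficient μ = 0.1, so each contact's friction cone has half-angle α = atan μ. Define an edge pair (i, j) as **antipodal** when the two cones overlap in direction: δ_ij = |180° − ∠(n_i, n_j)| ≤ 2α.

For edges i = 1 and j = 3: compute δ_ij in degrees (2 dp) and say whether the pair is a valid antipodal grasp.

α = atan 0.1 = 5.71°;  2α = 11.42°
edge 1: e_1 = (-0.50, -1.91);  n_1 = (-0.9674, +0.2532)
edge 3: e_3 = (+1.02, +2.51);  n_3 = (+0.9264, -0.3765)
∠(n_1, n_3) = 172.55°
δ = |180° − 172.55°| = 7.45°
7.45° ≤ 2α = 11.42°  →  valid

δ = 7.45°, valid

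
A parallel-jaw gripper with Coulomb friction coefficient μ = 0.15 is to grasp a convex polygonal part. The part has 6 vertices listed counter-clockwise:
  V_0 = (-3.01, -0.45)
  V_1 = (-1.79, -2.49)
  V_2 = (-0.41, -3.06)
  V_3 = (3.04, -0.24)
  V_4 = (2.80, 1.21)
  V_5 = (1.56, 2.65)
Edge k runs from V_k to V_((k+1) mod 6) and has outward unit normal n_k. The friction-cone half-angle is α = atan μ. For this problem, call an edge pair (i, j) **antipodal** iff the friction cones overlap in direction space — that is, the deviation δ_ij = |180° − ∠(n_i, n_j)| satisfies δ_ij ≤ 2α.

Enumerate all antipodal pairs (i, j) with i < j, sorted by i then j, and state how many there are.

α = atan 0.15 = 8.53°;  2α = 17.06°
n_0 = (-0.8582, -0.5133)
n_1 = (-0.3818, -0.9243)
n_2 = (+0.6329, -0.7743)
n_3 = (+0.9866, +0.1633)
n_4 = (+0.7578, +0.6525)
n_5 = (-0.5614, +0.8276)
  (0,1): δ = 143.32°  ·
  (0,2): δ = 81.62°  ·
  (0,3): δ = 21.48°  ·
  (0,4): δ = 9.85°  ✓
  (0,5): δ = 93.27°  ·
  (1,2): δ = 118.29°  ·
  (1,3): δ = 58.16°  ·
  (1,4): δ = 26.83°  ·
  (1,5): δ = 56.59°  ·
  (2,3): δ = 119.86°  ·
  (2,4): δ = 88.53°  ·
  (2,5): δ = 5.11°  ✓
  (3,4): δ = 148.67°  ·
  (3,5): δ = 65.25°  ·
  (4,5): δ = 96.58°  ·
antipodal pairs: 2

count = 2; pairs: (0,4), (2,5)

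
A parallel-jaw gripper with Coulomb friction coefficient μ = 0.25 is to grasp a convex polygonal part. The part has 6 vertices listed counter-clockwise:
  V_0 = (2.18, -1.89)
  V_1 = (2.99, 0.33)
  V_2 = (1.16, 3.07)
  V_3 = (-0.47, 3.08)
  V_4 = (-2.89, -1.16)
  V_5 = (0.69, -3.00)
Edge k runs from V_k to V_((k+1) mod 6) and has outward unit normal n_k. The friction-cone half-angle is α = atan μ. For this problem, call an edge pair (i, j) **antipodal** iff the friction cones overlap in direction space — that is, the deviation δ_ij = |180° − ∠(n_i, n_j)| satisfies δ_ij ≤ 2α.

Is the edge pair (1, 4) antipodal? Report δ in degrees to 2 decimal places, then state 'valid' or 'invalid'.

α = atan 0.25 = 14.04°;  2α = 28.07°
edge 1: e_1 = (-1.83, +2.74);  n_1 = (+0.8316, +0.5554)
edge 4: e_4 = (+3.58, -1.84);  n_4 = (-0.4571, -0.8894)
∠(n_1, n_4) = 150.94°
δ = |180° − 150.94°| = 29.06°
29.06° > 2α = 28.07°  →  invalid

δ = 29.06°, invalid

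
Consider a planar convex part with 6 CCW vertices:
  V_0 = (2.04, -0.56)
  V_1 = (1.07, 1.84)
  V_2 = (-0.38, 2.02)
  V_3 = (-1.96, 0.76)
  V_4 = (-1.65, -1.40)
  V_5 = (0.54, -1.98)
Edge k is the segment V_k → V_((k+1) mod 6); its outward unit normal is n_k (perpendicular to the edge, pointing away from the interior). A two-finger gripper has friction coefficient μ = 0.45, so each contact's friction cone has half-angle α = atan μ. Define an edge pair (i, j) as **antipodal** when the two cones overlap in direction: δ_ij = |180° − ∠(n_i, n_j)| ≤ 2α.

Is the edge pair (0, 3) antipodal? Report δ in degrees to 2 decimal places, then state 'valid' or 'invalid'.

α = atan 0.45 = 24.23°;  2α = 48.46°
edge 0: e_0 = (-0.97, +2.40);  n_0 = (+0.9271, +0.3747)
edge 3: e_3 = (+0.31, -2.16);  n_3 = (-0.9899, -0.1421)
∠(n_0, n_3) = 166.16°
δ = |180° − 166.16°| = 13.84°
13.84° ≤ 2α = 48.46°  →  valid

δ = 13.84°, valid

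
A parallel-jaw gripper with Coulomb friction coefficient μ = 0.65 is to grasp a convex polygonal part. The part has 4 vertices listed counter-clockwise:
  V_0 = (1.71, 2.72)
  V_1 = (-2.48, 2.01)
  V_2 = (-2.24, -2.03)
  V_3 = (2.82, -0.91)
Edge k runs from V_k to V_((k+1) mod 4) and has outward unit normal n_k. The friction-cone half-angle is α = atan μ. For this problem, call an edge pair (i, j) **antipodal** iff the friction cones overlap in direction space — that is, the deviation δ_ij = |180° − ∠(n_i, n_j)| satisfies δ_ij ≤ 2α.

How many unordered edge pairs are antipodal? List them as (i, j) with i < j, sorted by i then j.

count = 2; pairs: (0,2), (1,3)

α = atan 0.65 = 33.02°;  2α = 66.05°
n_0 = (-0.1671, +0.9859)
n_1 = (-0.9982, -0.0593)
n_2 = (+0.2161, -0.9764)
n_3 = (+0.9563, +0.2924)
  (0,1): δ = 96.22°  ·
  (0,2): δ = 2.86°  ✓
  (0,3): δ = 97.39°  ·
  (1,2): δ = 80.92°  ·
  (1,3): δ = 13.60°  ✓
  (2,3): δ = 85.48°  ·
antipodal pairs: 2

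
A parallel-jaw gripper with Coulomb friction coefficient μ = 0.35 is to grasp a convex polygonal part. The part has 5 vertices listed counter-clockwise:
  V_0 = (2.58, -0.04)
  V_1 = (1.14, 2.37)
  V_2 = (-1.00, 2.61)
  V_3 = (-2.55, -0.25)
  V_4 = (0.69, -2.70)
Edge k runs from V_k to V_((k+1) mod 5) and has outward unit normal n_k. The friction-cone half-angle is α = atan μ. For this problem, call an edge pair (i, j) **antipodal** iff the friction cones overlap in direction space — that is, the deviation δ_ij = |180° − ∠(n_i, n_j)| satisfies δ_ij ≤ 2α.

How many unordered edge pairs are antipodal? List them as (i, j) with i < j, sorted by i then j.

α = atan 0.35 = 19.29°;  2α = 38.58°
n_0 = (+0.8584, +0.5129)
n_1 = (+0.1115, +0.9938)
n_2 = (-0.8792, +0.4765)
n_3 = (-0.6031, -0.7976)
n_4 = (+0.8152, -0.5792)
  (0,1): δ = 127.26°  ·
  (0,2): δ = 59.31°  ·
  (0,3): δ = 22.05°  ✓
  (0,4): δ = 113.75°  ·
  (1,2): δ = 112.06°  ·
  (1,3): δ = 30.70°  ✓
  (1,4): δ = 61.00°  ·
  (2,3): δ = 98.64°  ·
  (2,4): δ = 6.94°  ✓
  (3,4): δ = 88.30°  ·
antipodal pairs: 3

count = 3; pairs: (0,3), (1,3), (2,4)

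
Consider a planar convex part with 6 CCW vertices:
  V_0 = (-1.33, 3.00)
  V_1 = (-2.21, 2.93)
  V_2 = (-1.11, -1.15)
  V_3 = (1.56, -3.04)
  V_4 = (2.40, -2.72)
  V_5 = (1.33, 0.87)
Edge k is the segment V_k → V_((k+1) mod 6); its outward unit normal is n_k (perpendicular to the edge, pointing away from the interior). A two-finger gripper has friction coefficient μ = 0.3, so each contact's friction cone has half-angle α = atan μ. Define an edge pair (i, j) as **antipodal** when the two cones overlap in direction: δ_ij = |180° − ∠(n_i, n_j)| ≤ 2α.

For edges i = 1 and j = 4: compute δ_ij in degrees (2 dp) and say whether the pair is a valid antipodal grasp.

α = atan 0.3 = 16.70°;  2α = 33.40°
edge 1: e_1 = (+1.10, -4.08);  n_1 = (-0.9655, -0.2603)
edge 4: e_4 = (-1.07, +3.59);  n_4 = (+0.9583, +0.2856)
∠(n_1, n_4) = 178.49°
δ = |180° − 178.49°| = 1.51°
1.51° ≤ 2α = 33.40°  →  valid

δ = 1.51°, valid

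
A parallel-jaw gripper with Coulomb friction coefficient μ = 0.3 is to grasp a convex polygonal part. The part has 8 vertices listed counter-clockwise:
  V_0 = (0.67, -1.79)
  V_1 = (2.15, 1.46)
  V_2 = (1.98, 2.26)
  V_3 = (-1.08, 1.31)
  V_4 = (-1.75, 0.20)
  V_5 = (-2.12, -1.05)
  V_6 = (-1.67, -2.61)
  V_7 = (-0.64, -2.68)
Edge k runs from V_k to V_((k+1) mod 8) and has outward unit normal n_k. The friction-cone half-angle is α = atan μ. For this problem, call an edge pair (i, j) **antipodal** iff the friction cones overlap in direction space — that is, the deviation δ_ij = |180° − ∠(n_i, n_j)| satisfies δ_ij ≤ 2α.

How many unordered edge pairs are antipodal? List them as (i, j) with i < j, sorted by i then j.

count = 7; pairs: (0,3), (0,4), (1,4), (1,5), (2,6), (2,7), (3,7)

α = atan 0.3 = 16.70°;  2α = 33.40°
n_0 = (+0.9101, -0.4144)
n_1 = (+0.9782, +0.2079)
n_2 = (-0.2965, +0.9550)
n_3 = (-0.8561, +0.5168)
n_4 = (-0.9589, +0.2838)
n_5 = (-0.9608, -0.2772)
n_6 = (-0.0678, -0.9977)
n_7 = (+0.5620, -0.8272)
  (0,1): δ = 143.52°  ·
  (0,2): δ = 48.27°  ·
  (0,3): δ = 6.63°  ✓
  (0,4): δ = 8.00°  ✓
  (0,5): δ = 40.57°  ·
  (0,6): δ = 110.60°  ·
  (0,7): δ = 148.68°  ·
  (1,2): δ = 84.75°  ·
  (1,3): δ = 43.11°  ·
  (1,4): δ = 28.49°  ✓
  (1,5): δ = 4.09°  ✓
  (1,6): δ = 74.12°  ·
  (1,7): δ = 112.19°  ·
  (2,3): δ = 138.36°  ·
  (2,4): δ = 123.74°  ·
  (2,5): δ = 91.16°  ·
  (2,6): δ = 21.14°  ✓
  (2,7): δ = 16.94°  ✓
  (3,4): δ = 165.37°  ·
  (3,5): δ = 132.79°  ·
  (3,6): δ = 62.77°  ·
  (3,7): δ = 24.69°  ✓
  (4,5): δ = 147.42°  ·
  (4,6): δ = 77.40°  ·
  (4,7): δ = 39.32°  ·
  (5,6): δ = 109.98°  ·
  (5,7): δ = 71.90°  ·
  (6,7): δ = 141.92°  ·
antipodal pairs: 7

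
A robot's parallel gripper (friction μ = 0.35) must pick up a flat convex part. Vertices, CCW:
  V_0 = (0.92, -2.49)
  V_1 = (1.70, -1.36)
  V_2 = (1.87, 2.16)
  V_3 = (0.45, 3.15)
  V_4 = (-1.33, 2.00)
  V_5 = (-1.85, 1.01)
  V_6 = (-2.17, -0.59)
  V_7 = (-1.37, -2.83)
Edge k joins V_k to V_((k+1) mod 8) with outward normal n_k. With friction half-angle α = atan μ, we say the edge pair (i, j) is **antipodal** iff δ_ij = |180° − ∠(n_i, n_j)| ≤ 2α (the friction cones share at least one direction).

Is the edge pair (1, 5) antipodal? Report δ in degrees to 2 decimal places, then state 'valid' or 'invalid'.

α = atan 0.35 = 19.29°;  2α = 38.58°
edge 1: e_1 = (+0.17, +3.52);  n_1 = (+0.9988, -0.0482)
edge 5: e_5 = (-0.32, -1.60);  n_5 = (-0.9806, +0.1961)
∠(n_1, n_5) = 171.46°
δ = |180° − 171.46°| = 8.54°
8.54° ≤ 2α = 38.58°  →  valid

δ = 8.54°, valid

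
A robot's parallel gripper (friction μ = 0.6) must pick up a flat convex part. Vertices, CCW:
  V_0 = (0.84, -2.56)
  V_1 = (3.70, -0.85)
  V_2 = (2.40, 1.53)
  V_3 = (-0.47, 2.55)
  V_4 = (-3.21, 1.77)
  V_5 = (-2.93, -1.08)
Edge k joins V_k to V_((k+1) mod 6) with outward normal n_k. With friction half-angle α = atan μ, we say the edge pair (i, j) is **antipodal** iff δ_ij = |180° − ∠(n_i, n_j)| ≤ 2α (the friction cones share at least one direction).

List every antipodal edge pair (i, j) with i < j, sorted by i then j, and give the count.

α = atan 0.6 = 30.96°;  2α = 61.93°
n_0 = (+0.5132, -0.8583)
n_1 = (+0.8776, +0.4794)
n_2 = (+0.3349, +0.9423)
n_3 = (-0.2738, +0.9618)
n_4 = (-0.9952, -0.0978)
n_5 = (-0.3654, -0.9308)
  (0,1): δ = 92.23°  ·
  (0,2): δ = 50.44°  ✓
  (0,3): δ = 14.99°  ✓
  (0,4): δ = 64.74°  ·
  (0,5): δ = 127.69°  ·
  (1,2): δ = 138.21°  ·
  (1,3): δ = 102.75°  ·
  (1,4): δ = 23.03°  ✓
  (1,5): δ = 39.92°  ✓
  (2,3): δ = 144.54°  ·
  (2,4): δ = 64.82°  ·
  (2,5): δ = 1.87°  ✓
  (3,4): δ = 100.28°  ·
  (3,5): δ = 37.32°  ✓
  (4,5): δ = 117.04°  ·
antipodal pairs: 6

count = 6; pairs: (0,2), (0,3), (1,4), (1,5), (2,5), (3,5)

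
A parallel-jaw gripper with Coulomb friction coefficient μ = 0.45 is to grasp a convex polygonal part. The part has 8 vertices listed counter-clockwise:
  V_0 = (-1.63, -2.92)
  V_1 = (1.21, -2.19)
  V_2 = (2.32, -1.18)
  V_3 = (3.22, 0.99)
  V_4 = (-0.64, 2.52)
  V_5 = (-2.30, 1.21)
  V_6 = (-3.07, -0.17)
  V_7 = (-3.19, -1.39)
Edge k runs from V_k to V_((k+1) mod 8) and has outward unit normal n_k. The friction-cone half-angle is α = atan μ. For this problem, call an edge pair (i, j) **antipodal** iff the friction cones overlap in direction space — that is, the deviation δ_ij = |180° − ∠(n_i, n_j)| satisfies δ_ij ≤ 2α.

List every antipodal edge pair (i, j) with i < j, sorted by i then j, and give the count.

α = atan 0.45 = 24.23°;  2α = 48.46°
n_0 = (+0.2489, -0.9685)
n_1 = (+0.6730, -0.7396)
n_2 = (+0.9237, -0.3831)
n_3 = (+0.3685, +0.9296)
n_4 = (-0.6195, +0.7850)
n_5 = (-0.8733, +0.4873)
n_6 = (-0.9952, +0.0979)
n_7 = (-0.7002, -0.7139)
  (0,1): δ = 152.12°  ·
  (0,2): δ = 126.94°  ·
  (0,3): δ = 36.04°  ✓
  (0,4): δ = 23.86°  ✓
  (0,5): δ = 46.42°  ✓
  (0,6): δ = 69.97°  ·
  (0,7): δ = 121.14°  ·
  (1,2): δ = 154.83°  ·
  (1,3): δ = 63.92°  ·
  (1,4): δ = 4.02°  ✓
  (1,5): δ = 18.54°  ✓
  (1,6): δ = 42.08°  ✓
  (1,7): δ = 93.26°  ·
  (2,3): δ = 89.10°  ·
  (2,4): δ = 29.19°  ✓
  (2,5): δ = 6.63°  ✓
  (2,6): δ = 16.91°  ✓
  (2,7): δ = 68.08°  ·
  (3,4): δ = 120.10°  ·
  (3,5): δ = 97.54°  ·
  (3,6): δ = 74.00°  ·
  (3,7): δ = 22.82°  ✓
  (4,5): δ = 157.44°  ·
  (4,6): δ = 133.90°  ·
  (4,7): δ = 82.72°  ·
  (5,6): δ = 156.46°  ·
  (5,7): δ = 105.28°  ·
  (6,7): δ = 128.83°  ·
antipodal pairs: 10

count = 10; pairs: (0,3), (0,4), (0,5), (1,4), (1,5), (1,6), (2,4), (2,5), (2,6), (3,7)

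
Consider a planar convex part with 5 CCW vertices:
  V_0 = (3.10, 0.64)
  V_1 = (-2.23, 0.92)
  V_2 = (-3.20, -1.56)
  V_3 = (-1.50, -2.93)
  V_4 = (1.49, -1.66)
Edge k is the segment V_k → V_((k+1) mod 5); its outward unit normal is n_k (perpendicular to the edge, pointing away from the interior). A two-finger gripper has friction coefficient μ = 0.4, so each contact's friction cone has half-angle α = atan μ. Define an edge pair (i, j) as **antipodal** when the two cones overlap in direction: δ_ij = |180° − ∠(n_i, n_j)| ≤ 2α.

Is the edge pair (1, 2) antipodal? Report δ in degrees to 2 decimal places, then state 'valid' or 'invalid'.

α = atan 0.4 = 21.80°;  2α = 43.60°
edge 1: e_1 = (-0.97, -2.48);  n_1 = (-0.9313, +0.3643)
edge 2: e_2 = (+1.70, -1.37);  n_2 = (-0.6275, -0.7786)
∠(n_1, n_2) = 72.50°
δ = |180° − 72.50°| = 107.50°
107.50° > 2α = 43.60°  →  invalid

δ = 107.50°, invalid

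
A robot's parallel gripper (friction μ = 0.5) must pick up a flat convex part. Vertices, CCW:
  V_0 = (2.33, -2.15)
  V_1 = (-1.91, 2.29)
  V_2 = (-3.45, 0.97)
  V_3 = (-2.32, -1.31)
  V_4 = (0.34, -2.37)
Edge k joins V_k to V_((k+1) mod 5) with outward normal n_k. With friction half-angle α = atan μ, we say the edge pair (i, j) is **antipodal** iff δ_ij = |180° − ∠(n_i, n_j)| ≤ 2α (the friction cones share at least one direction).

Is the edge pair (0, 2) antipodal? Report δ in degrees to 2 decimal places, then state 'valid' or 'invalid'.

δ = 17.32°, valid

α = atan 0.5 = 26.57°;  2α = 53.13°
edge 0: e_0 = (-4.24, +4.44);  n_0 = (+0.7232, +0.6906)
edge 2: e_2 = (+1.13, -2.28);  n_2 = (-0.8960, -0.4441)
∠(n_0, n_2) = 162.68°
δ = |180° − 162.68°| = 17.32°
17.32° ≤ 2α = 53.13°  →  valid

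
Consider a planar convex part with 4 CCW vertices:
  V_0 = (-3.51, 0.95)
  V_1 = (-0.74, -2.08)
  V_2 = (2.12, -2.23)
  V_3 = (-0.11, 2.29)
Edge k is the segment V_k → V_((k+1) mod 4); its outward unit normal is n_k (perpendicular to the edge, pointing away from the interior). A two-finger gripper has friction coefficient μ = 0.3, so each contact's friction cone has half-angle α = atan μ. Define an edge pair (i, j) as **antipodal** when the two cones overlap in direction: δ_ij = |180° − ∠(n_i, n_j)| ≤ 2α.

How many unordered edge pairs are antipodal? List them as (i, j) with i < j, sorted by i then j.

α = atan 0.3 = 16.70°;  2α = 33.40°
n_0 = (-0.7381, -0.6747)
n_1 = (-0.0524, -0.9986)
n_2 = (+0.8968, +0.4424)
n_3 = (-0.3667, +0.9304)
  (0,1): δ = 135.44°  ·
  (0,2): δ = 16.17°  ✓
  (0,3): δ = 69.08°  ·
  (1,2): δ = 60.74°  ·
  (1,3): δ = 24.51°  ✓
  (2,3): δ = 94.75°  ·
antipodal pairs: 2

count = 2; pairs: (0,2), (1,3)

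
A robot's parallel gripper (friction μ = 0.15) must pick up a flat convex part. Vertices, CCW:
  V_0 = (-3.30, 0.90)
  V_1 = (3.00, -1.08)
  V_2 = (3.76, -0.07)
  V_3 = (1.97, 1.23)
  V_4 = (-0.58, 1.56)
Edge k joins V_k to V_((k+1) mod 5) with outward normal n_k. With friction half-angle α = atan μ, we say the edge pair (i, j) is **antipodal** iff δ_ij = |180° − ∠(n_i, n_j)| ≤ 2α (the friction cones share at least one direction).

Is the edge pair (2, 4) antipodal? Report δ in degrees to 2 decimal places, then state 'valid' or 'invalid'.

α = atan 0.15 = 8.53°;  2α = 17.06°
edge 2: e_2 = (-1.79, +1.30);  n_2 = (+0.5876, +0.8091)
edge 4: e_4 = (-2.72, -0.66);  n_4 = (-0.2358, +0.9718)
∠(n_2, n_4) = 49.63°
δ = |180° − 49.63°| = 130.37°
130.37° > 2α = 17.06°  →  invalid

δ = 130.37°, invalid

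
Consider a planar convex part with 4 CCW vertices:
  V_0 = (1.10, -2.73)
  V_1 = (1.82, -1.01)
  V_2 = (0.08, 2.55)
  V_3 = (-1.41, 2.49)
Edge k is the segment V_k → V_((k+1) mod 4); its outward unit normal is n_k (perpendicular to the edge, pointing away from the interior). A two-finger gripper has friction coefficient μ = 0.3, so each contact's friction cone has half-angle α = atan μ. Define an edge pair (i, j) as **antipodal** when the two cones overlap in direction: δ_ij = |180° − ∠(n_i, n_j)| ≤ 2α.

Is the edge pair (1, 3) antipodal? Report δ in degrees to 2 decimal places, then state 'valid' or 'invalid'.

δ = 0.37°, valid

α = atan 0.3 = 16.70°;  2α = 33.40°
edge 1: e_1 = (-1.74, +3.56);  n_1 = (+0.8984, +0.4391)
edge 3: e_3 = (+2.51, -5.22);  n_3 = (-0.9012, -0.4333)
∠(n_1, n_3) = 179.63°
δ = |180° − 179.63°| = 0.37°
0.37° ≤ 2α = 33.40°  →  valid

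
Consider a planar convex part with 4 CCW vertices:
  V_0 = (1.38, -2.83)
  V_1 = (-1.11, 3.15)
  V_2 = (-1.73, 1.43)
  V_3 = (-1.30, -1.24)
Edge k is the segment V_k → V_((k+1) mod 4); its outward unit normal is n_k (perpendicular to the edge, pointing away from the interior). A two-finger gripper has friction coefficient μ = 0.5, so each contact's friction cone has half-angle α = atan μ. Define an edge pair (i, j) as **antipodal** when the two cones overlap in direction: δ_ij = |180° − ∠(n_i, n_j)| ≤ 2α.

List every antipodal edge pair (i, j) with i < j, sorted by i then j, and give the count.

α = atan 0.5 = 26.57°;  2α = 53.13°
n_0 = (+0.9232, +0.3844)
n_1 = (-0.9407, +0.3391)
n_2 = (-0.9873, -0.1590)
n_3 = (-0.5102, -0.8600)
  (0,1): δ = 42.43°  ✓
  (0,2): δ = 13.46°  ✓
  (0,3): δ = 36.71°  ✓
  (1,2): δ = 151.03°  ·
  (1,3): δ = 100.86°  ·
  (2,3): δ = 129.83°  ·
antipodal pairs: 3

count = 3; pairs: (0,1), (0,2), (0,3)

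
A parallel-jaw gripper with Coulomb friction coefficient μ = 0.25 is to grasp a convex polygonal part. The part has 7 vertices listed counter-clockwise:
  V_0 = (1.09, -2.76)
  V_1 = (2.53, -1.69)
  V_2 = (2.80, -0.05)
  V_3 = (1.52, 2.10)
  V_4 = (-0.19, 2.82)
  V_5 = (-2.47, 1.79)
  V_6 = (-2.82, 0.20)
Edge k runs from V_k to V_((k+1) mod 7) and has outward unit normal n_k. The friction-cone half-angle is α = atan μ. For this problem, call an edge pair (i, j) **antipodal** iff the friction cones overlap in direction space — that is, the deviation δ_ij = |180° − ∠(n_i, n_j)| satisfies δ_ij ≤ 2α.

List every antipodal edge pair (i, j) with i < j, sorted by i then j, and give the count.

α = atan 0.25 = 14.04°;  2α = 28.07°
n_0 = (+0.5964, -0.8027)
n_1 = (+0.9867, -0.1624)
n_2 = (+0.8593, +0.5116)
n_3 = (+0.3881, +0.9216)
n_4 = (-0.4117, +0.9113)
n_5 = (-0.9766, +0.2150)
n_6 = (-0.6036, -0.7973)
  (0,1): δ = 135.96°  ·
  (0,2): δ = 95.85°  ·
  (0,3): δ = 59.45°  ·
  (0,4): δ = 12.30°  ✓
  (0,5): δ = 40.97°  ·
  (0,6): δ = 106.26°  ·
  (1,2): δ = 139.88°  ·
  (1,3): δ = 103.48°  ·
  (1,4): δ = 56.34°  ·
  (1,5): δ = 3.07°  ✓
  (1,6): δ = 62.22°  ·
  (2,3): δ = 143.60°  ·
  (2,4): δ = 96.46°  ·
  (2,5): δ = 43.18°  ·
  (2,6): δ = 22.11°  ✓
  (3,4): δ = 132.86°  ·
  (3,5): δ = 79.58°  ·
  (3,6): δ = 14.29°  ✓
  (4,5): δ = 126.73°  ·
  (4,6): δ = 61.44°  ·
  (5,6): δ = 114.71°  ·
antipodal pairs: 4

count = 4; pairs: (0,4), (1,5), (2,6), (3,6)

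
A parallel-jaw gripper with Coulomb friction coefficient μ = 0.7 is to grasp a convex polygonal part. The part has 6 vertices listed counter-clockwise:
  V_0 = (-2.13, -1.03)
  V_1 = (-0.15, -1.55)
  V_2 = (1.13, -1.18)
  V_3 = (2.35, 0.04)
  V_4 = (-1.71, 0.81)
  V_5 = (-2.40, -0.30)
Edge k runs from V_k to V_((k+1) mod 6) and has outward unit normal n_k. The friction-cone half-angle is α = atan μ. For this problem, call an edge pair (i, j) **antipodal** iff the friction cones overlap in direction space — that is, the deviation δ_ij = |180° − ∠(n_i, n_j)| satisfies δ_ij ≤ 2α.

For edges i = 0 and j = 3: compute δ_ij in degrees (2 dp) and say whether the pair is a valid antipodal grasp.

α = atan 0.7 = 34.99°;  2α = 69.98°
edge 0: e_0 = (+1.98, -0.52);  n_0 = (-0.2540, -0.9672)
edge 3: e_3 = (-4.06, +0.77);  n_3 = (+0.1863, +0.9825)
∠(n_0, n_3) = 176.02°
δ = |180° − 176.02°| = 3.98°
3.98° ≤ 2α = 69.98°  →  valid

δ = 3.98°, valid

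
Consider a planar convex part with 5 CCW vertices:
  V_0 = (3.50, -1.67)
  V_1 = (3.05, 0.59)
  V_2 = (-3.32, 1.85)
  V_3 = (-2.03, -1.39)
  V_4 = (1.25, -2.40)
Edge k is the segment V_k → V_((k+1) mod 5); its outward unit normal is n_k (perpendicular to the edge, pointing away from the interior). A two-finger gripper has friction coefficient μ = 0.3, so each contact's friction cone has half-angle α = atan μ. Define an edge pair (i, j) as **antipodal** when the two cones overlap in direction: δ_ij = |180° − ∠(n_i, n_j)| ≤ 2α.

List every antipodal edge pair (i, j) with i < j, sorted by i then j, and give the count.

count = 3; pairs: (0,2), (1,3), (1,4)

α = atan 0.3 = 16.70°;  2α = 33.40°
n_0 = (+0.9807, +0.1953)
n_1 = (+0.1940, +0.9810)
n_2 = (-0.9291, -0.3699)
n_3 = (-0.2943, -0.9557)
n_4 = (+0.3086, -0.9512)
  (0,1): δ = 112.45°  ·
  (0,2): δ = 10.45°  ✓
  (0,3): δ = 61.62°  ·
  (0,4): δ = 96.71°  ·
  (1,2): δ = 57.10°  ·
  (1,3): δ = 5.93°  ✓
  (1,4): δ = 29.16°  ✓
  (2,3): δ = 128.82°  ·
  (2,4): δ = 93.73°  ·
  (3,4): δ = 144.91°  ·
antipodal pairs: 3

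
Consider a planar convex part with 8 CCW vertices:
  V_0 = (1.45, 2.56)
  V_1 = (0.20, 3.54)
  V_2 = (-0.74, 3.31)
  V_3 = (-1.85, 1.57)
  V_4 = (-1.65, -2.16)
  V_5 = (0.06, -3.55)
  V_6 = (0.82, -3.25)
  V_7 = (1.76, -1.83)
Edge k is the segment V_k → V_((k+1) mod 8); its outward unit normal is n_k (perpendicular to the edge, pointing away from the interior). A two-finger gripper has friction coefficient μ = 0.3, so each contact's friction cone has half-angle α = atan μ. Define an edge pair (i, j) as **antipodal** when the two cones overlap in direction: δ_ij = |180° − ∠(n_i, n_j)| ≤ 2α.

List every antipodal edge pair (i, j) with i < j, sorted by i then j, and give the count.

α = atan 0.3 = 16.70°;  2α = 33.40°
n_0 = (+0.6170, +0.7870)
n_1 = (-0.2377, +0.9713)
n_2 = (-0.8431, +0.5378)
n_3 = (-0.9986, -0.0535)
n_4 = (-0.6308, -0.7760)
n_5 = (+0.3672, -0.9302)
n_6 = (+0.8339, -0.5520)
n_7 = (+0.9975, +0.0704)
  (0,1): δ = 128.15°  ·
  (0,2): δ = 84.44°  ·
  (0,3): δ = 48.83°  ·
  (0,4): δ = 1.01°  ✓
  (0,5): δ = 59.64°  ·
  (0,6): δ = 94.59°  ·
  (0,7): δ = 132.14°  ·
  (1,2): δ = 136.28°  ·
  (1,3): δ = 100.68°  ·
  (1,4): δ = 52.86°  ·
  (1,5): δ = 7.79°  ✓
  (1,6): δ = 42.75°  ·
  (1,7): δ = 80.29°  ·
  (2,3): δ = 144.40°  ·
  (2,4): δ = 96.57°  ·
  (2,5): δ = 35.92°  ·
  (2,6): δ = 0.97°  ✓
  (2,7): δ = 36.57°  ·
  (3,4): δ = 132.18°  ·
  (3,5): δ = 71.53°  ·
  (3,6): δ = 36.57°  ·
  (3,7): δ = 0.97°  ✓
  (4,5): δ = 119.35°  ·
  (4,6): δ = 84.40°  ·
  (4,7): δ = 46.85°  ·
  (5,6): δ = 145.04°  ·
  (5,7): δ = 107.50°  ·
  (6,7): δ = 142.46°  ·
antipodal pairs: 4

count = 4; pairs: (0,4), (1,5), (2,6), (3,7)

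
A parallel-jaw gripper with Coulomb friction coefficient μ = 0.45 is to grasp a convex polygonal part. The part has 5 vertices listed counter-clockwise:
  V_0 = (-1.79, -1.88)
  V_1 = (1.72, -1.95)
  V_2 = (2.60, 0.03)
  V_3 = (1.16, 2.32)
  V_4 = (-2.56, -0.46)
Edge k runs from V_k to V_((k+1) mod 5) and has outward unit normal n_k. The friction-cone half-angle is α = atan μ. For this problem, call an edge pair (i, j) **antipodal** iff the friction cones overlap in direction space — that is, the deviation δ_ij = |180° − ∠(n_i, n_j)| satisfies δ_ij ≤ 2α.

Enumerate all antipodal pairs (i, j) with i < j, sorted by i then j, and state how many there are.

count = 3; pairs: (0,3), (1,3), (2,4)

α = atan 0.45 = 24.23°;  2α = 48.46°
n_0 = (-0.0199, -0.9998)
n_1 = (+0.9138, -0.4061)
n_2 = (+0.8465, +0.5323)
n_3 = (-0.5986, +0.8010)
n_4 = (-0.8791, -0.4767)
  (0,1): δ = 112.82°  ·
  (0,2): δ = 56.69°  ·
  (0,3): δ = 37.91°  ✓
  (0,4): δ = 119.61°  ·
  (1,2): δ = 123.87°  ·
  (1,3): δ = 29.27°  ✓
  (1,4): δ = 52.43°  ·
  (2,3): δ = 85.39°  ·
  (2,4): δ = 3.69°  ✓
  (3,4): δ = 98.30°  ·
antipodal pairs: 3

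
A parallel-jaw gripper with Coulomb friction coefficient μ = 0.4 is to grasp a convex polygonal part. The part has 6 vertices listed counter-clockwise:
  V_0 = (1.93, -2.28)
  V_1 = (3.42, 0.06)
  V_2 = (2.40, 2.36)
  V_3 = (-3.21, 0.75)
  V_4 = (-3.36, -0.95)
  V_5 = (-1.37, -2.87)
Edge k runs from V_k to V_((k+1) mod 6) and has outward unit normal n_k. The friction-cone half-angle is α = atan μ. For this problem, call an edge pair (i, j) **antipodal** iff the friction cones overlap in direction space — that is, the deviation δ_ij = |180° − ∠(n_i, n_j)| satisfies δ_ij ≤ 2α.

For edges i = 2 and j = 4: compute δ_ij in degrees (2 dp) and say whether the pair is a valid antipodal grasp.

α = atan 0.4 = 21.80°;  2α = 43.60°
edge 2: e_2 = (-5.61, -1.61);  n_2 = (-0.2759, +0.9612)
edge 4: e_4 = (+1.99, -1.92);  n_4 = (-0.6943, -0.7197)
∠(n_2, n_4) = 120.01°
δ = |180° − 120.01°| = 59.99°
59.99° > 2α = 43.60°  →  invalid

δ = 59.99°, invalid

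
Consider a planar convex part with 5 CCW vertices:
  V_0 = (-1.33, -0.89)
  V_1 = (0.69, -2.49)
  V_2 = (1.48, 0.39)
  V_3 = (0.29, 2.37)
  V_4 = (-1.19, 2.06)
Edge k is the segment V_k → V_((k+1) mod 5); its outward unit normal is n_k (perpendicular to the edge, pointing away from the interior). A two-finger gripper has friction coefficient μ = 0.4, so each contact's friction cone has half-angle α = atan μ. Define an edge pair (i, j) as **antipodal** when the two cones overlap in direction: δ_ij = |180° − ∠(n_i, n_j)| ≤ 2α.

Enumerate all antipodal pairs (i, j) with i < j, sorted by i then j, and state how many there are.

count = 3; pairs: (0,2), (1,4), (2,4)

α = atan 0.4 = 21.80°;  2α = 43.60°
n_0 = (-0.6209, -0.7839)
n_1 = (+0.9644, -0.2645)
n_2 = (+0.8571, +0.5151)
n_3 = (-0.2050, +0.9788)
n_4 = (-0.9989, +0.0474)
  (0,1): δ = 66.96°  ·
  (0,2): δ = 20.61°  ✓
  (0,3): δ = 50.21°  ·
  (0,4): δ = 125.66°  ·
  (1,2): δ = 133.65°  ·
  (1,3): δ = 62.83°  ·
  (1,4): δ = 12.62°  ✓
  (2,3): δ = 109.18°  ·
  (2,4): δ = 33.72°  ✓
  (3,4): δ = 104.55°  ·
antipodal pairs: 3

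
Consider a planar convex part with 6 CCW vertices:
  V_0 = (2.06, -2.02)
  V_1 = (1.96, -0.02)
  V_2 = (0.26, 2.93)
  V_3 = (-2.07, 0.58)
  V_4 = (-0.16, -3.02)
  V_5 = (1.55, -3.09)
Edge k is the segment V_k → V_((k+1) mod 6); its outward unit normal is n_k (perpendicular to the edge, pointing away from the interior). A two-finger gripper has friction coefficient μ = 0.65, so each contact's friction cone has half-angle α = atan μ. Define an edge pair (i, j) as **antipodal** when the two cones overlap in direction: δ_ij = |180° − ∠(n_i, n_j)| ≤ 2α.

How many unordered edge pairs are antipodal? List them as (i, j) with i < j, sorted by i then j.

count = 7; pairs: (0,2), (0,3), (1,3), (1,4), (2,4), (2,5), (3,5)

α = atan 0.65 = 33.02°;  2α = 66.05°
n_0 = (+0.9988, +0.0499)
n_1 = (+0.8664, +0.4993)
n_2 = (-0.7101, +0.7041)
n_3 = (-0.8834, -0.4687)
n_4 = (-0.0409, -0.9992)
n_5 = (+0.9027, -0.4303)
  (0,1): δ = 152.91°  ·
  (0,2): δ = 47.62°  ✓
  (0,3): δ = 25.09°  ✓
  (0,4): δ = 84.79°  ·
  (0,5): δ = 151.65°  ·
  (1,2): δ = 74.71°  ·
  (1,3): δ = 2.01°  ✓
  (1,4): δ = 57.70°  ✓
  (1,5): δ = 124.56°  ·
  (2,3): δ = 107.30°  ·
  (2,4): δ = 47.59°  ✓
  (2,5): δ = 19.27°  ✓
  (3,4): δ = 120.29°  ·
  (3,5): δ = 53.43°  ✓
  (4,5): δ = 113.14°  ·
antipodal pairs: 7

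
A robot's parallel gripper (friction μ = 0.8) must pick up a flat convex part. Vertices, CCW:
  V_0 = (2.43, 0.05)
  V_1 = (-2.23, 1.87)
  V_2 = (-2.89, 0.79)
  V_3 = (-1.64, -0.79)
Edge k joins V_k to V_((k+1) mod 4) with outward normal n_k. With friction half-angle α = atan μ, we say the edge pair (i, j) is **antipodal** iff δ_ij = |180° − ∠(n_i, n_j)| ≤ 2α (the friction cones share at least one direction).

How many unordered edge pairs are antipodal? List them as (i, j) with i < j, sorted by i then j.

α = atan 0.8 = 38.66°;  2α = 77.32°
n_0 = (+0.3638, +0.9315)
n_1 = (-0.8533, +0.5215)
n_2 = (-0.7842, -0.6204)
n_3 = (+0.2021, -0.9794)
  (0,1): δ = 100.10°  ·
  (0,2): δ = 30.32°  ✓
  (0,3): δ = 32.99°  ✓
  (1,2): δ = 110.22°  ·
  (1,3): δ = 46.91°  ✓
  (2,3): δ = 116.69°  ·
antipodal pairs: 3

count = 3; pairs: (0,2), (0,3), (1,3)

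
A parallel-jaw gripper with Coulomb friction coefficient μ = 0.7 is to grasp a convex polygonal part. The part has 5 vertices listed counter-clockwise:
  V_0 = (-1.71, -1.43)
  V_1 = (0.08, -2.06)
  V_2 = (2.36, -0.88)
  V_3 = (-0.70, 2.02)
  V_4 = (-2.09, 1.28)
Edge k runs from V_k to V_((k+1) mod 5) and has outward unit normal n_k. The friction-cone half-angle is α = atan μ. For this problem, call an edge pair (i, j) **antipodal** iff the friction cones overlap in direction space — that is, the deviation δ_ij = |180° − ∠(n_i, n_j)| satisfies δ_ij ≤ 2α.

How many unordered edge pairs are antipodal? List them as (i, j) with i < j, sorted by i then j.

α = atan 0.7 = 34.99°;  2α = 69.98°
n_0 = (-0.3320, -0.9433)
n_1 = (+0.4596, -0.8881)
n_2 = (+0.6879, +0.7258)
n_3 = (-0.4699, +0.8827)
n_4 = (-0.9903, -0.1389)
  (0,1): δ = 133.25°  ·
  (0,2): δ = 24.07°  ✓
  (0,3): δ = 47.42°  ✓
  (0,4): δ = 117.37°  ·
  (1,2): δ = 70.83°  ·
  (1,3): δ = 0.67°  ✓
  (1,4): δ = 70.62°  ·
  (2,3): δ = 108.51°  ·
  (2,4): δ = 38.56°  ✓
  (3,4): δ = 110.05°  ·
antipodal pairs: 4

count = 4; pairs: (0,2), (0,3), (1,3), (2,4)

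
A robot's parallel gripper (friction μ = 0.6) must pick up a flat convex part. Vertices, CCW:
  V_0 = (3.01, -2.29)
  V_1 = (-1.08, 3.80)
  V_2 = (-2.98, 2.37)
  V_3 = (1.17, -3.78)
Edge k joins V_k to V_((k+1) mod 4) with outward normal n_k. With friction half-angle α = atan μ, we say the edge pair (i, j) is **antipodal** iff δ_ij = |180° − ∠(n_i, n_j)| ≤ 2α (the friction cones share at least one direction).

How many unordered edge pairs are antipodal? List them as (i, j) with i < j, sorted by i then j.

α = atan 0.6 = 30.96°;  2α = 61.93°
n_0 = (+0.8302, +0.5575)
n_1 = (-0.6013, +0.7990)
n_2 = (-0.8289, -0.5594)
n_3 = (+0.6293, -0.7771)
  (0,1): δ = 86.92°  ·
  (0,2): δ = 0.13°  ✓
  (0,3): δ = 95.11°  ·
  (1,2): δ = 92.95°  ·
  (1,3): δ = 2.03°  ✓
  (2,3): δ = 85.01°  ·
antipodal pairs: 2

count = 2; pairs: (0,2), (1,3)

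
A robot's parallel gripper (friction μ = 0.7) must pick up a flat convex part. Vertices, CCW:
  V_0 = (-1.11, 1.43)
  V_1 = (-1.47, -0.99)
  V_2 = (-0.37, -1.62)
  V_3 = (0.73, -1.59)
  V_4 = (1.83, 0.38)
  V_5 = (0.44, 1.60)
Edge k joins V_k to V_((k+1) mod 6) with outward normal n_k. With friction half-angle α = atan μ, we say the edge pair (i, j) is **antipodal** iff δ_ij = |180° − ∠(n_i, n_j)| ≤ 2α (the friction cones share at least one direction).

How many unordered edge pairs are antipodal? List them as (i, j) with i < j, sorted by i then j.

count = 7; pairs: (0,3), (0,4), (1,4), (1,5), (2,4), (2,5), (3,5)

α = atan 0.7 = 34.99°;  2α = 69.98°
n_0 = (-0.9891, +0.1471)
n_1 = (-0.4970, -0.8678)
n_2 = (+0.0273, -0.9996)
n_3 = (+0.8731, -0.4875)
n_4 = (+0.6597, +0.7516)
n_5 = (-0.1090, +0.9940)
  (0,1): δ = 111.34°  ·
  (0,2): δ = 79.98°  ·
  (0,3): δ = 20.72°  ✓
  (0,4): δ = 57.19°  ✓
  (0,5): δ = 104.72°  ·
  (1,2): δ = 148.64°  ·
  (1,3): δ = 89.38°  ·
  (1,4): δ = 11.47°  ✓
  (1,5): δ = 36.06°  ✓
  (2,3): δ = 120.74°  ·
  (2,4): δ = 42.84°  ✓
  (2,5): δ = 4.70°  ✓
  (3,4): δ = 102.10°  ·
  (3,5): δ = 54.56°  ✓
  (4,5): δ = 132.47°  ·
antipodal pairs: 7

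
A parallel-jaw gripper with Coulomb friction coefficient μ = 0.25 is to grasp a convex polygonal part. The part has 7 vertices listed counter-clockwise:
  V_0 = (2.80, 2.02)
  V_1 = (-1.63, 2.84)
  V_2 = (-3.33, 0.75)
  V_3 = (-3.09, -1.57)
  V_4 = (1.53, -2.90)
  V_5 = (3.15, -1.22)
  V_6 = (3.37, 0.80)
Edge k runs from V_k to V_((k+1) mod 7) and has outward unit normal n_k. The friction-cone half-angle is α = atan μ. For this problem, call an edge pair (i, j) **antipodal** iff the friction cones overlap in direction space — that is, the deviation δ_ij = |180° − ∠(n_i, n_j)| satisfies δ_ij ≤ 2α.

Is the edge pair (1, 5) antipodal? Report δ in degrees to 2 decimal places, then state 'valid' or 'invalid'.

δ = 32.91°, invalid

α = atan 0.25 = 14.04°;  2α = 28.07°
edge 1: e_1 = (-1.70, -2.09);  n_1 = (-0.7758, +0.6310)
edge 5: e_5 = (+0.22, +2.02);  n_5 = (+0.9941, -0.1083)
∠(n_1, n_5) = 147.09°
δ = |180° − 147.09°| = 32.91°
32.91° > 2α = 28.07°  →  invalid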